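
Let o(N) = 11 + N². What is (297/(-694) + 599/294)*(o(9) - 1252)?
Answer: -95232520/51009 ≈ -1867.0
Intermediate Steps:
(297/(-694) + 599/294)*(o(9) - 1252) = (297/(-694) + 599/294)*((11 + 9²) - 1252) = (297*(-1/694) + 599*(1/294))*((11 + 81) - 1252) = (-297/694 + 599/294)*(92 - 1252) = (82097/51009)*(-1160) = -95232520/51009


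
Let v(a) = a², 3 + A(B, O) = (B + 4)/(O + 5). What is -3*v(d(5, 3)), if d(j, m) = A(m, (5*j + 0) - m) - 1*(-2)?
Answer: -400/243 ≈ -1.6461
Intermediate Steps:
A(B, O) = -3 + (4 + B)/(5 + O) (A(B, O) = -3 + (B + 4)/(O + 5) = -3 + (4 + B)/(5 + O))
d(j, m) = 2 + (-11 - 15*j + 4*m)/(5 - m + 5*j) (d(j, m) = (-11 + m - 3*((5*j + 0) - m))/(5 + ((5*j + 0) - m)) - 1*(-2) = (-11 + m - 3*(5*j - m))/(5 + (5*j - m)) + 2 = (-11 + m - 3*(-m + 5*j))/(5 + (-m + 5*j)) + 2 = (-11 + m + (-15*j + 3*m))/(5 - m + 5*j) + 2 = (-11 - 15*j + 4*m)/(5 - m + 5*j) + 2 = 2 + (-11 - 15*j + 4*m)/(5 - m + 5*j))
-3*v(d(5, 3)) = -3*(-1 - 5*5 + 2*3)²/(5 - 1*3 + 5*5)² = -3*(-1 - 25 + 6)²/(5 - 3 + 25)² = -3*(-20/27)² = -3*400/729 = -400/243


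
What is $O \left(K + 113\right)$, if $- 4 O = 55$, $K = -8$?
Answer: $- \frac{5775}{4} \approx -1443.8$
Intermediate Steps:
$O = - \frac{55}{4}$ ($O = \left(- \frac{1}{4}\right) 55 = - \frac{55}{4} \approx -13.75$)
$O \left(K + 113\right) = - \frac{55 \left(-8 + 113\right)}{4} = \left(- \frac{55}{4}\right) 105 = - \frac{5775}{4}$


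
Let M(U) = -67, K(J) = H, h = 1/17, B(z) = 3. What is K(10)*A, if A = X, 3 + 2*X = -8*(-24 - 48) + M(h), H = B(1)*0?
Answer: 0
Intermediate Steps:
h = 1/17 ≈ 0.058824
H = 0 (H = 3*0 = 0)
K(J) = 0
X = 253 (X = -3/2 + (-8*(-24 - 48) - 67)/2 = -3/2 + (-8*(-72) - 67)/2 = -3/2 + (576 - 67)/2 = -3/2 + (½)*509 = -3/2 + 509/2 = 253)
A = 253
K(10)*A = 0*253 = 0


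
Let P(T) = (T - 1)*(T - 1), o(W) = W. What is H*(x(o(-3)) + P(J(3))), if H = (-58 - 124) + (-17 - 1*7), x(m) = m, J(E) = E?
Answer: -206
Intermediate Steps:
P(T) = (-1 + T)**2 (P(T) = (-1 + T)*(-1 + T) = (-1 + T)**2)
H = -206 (H = -182 + (-17 - 7) = -182 - 24 = -206)
H*(x(o(-3)) + P(J(3))) = -206*(-3 + (-1 + 3)**2) = -206*(-3 + 2**2) = -206*(-3 + 4) = -206*1 = -206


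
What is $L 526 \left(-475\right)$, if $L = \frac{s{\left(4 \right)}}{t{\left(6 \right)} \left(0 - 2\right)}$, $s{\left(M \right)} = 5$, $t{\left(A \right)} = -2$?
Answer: $- \frac{624625}{2} \approx -3.1231 \cdot 10^{5}$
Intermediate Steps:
$L = \frac{5}{4}$ ($L = \frac{5}{\left(-2\right) \left(0 - 2\right)} = \frac{5}{\left(-2\right) \left(-2\right)} = \frac{5}{4} \approx 1.25$)
$L 526 \left(-475\right) = \frac{5 \cdot 526 \left(-475\right)}{4} = \frac{5}{4} \left(-249850\right) = - \frac{624625}{2}$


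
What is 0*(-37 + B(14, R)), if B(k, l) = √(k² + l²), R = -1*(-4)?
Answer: 0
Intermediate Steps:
R = 4
0*(-37 + B(14, R)) = 0*(-37 + √(14² + 4²)) = 0*(-37 + √(196 + 16)) = 0*(-37 + √212) = 0*(-37 + 2*√53) = 0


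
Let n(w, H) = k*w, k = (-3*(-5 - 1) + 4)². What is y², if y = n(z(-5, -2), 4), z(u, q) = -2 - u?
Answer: 2108304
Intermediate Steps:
k = 484 (k = (-3*(-6) + 4)² = (18 + 4)² = 22² = 484)
n(w, H) = 484*w
y = 1452 (y = 484*(-2 - 1*(-5)) = 484*(-2 + 5) = 484*3 = 1452)
y² = 1452² = 2108304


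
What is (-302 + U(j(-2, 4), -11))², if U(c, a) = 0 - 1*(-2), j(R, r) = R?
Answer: 90000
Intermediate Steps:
U(c, a) = 2 (U(c, a) = 0 + 2 = 2)
(-302 + U(j(-2, 4), -11))² = (-302 + 2)² = (-300)² = 90000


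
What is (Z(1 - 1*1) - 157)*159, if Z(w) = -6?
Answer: -25917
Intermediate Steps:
(Z(1 - 1*1) - 157)*159 = (-6 - 157)*159 = -163*159 = -25917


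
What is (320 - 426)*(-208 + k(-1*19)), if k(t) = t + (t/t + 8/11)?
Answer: 262668/11 ≈ 23879.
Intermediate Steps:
k(t) = 19/11 + t (k(t) = t + (1 + 8*(1/11)) = t + (1 + 8/11) = t + 19/11 = 19/11 + t)
(320 - 426)*(-208 + k(-1*19)) = (320 - 426)*(-208 + (19/11 - 1*19)) = -106*(-208 + (19/11 - 19)) = -106*(-208 - 190/11) = -106*(-2478/11) = 262668/11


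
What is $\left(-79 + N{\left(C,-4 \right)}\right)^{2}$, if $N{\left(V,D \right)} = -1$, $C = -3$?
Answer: $6400$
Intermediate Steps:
$\left(-79 + N{\left(C,-4 \right)}\right)^{2} = \left(-79 - 1\right)^{2} = \left(-80\right)^{2} = 6400$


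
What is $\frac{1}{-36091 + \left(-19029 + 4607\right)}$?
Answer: $- \frac{1}{50513} \approx -1.9797 \cdot 10^{-5}$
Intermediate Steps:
$\frac{1}{-36091 + \left(-19029 + 4607\right)} = \frac{1}{-36091 - 14422} = \frac{1}{-50513} = - \frac{1}{50513}$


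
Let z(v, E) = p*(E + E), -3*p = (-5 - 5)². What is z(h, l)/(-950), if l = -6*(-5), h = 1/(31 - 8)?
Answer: 40/19 ≈ 2.1053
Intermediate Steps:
p = -100/3 (p = -(-5 - 5)²/3 = -⅓*(-10)² = -⅓*100 = -100/3 ≈ -33.333)
h = 1/23 ≈ 0.043478
l = 30
z(v, E) = -200*E/3 (z(v, E) = -100*(E + E)/3 = -200*E/3)
z(h, l)/(-950) = -200/3*30/(-950) = -2000*(-1/950) = 40/19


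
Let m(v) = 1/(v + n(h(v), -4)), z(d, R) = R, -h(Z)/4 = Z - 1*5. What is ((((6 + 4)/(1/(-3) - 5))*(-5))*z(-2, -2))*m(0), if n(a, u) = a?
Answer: -15/16 ≈ -0.93750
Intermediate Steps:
h(Z) = 20 - 4*Z (h(Z) = -4*(Z - 1*5) = -4*(Z - 5) = -4*(-5 + Z) = 20 - 4*Z)
m(v) = 1/(20 - 3*v) (m(v) = 1/(v + (20 - 4*v)) = 1/(20 - 3*v))
((((6 + 4)/(1/(-3) - 5))*(-5))*z(-2, -2))*m(0) = ((((6 + 4)/(1/(-3) - 5))*(-5))*(-2))*(-1/(-20 + 3*0)) = (((10/(-1/3 - 5))*(-5))*(-2))*(-1/(-20 + 0)) = (((10/(-16/3))*(-5))*(-2))*(-1/(-20)) = (((10*(-3/16))*(-5))*(-2))*(-1*(-1/20)) = (-15/8*(-5)*(-2))*(1/20) = ((75/8)*(-2))*(1/20) = -75/4*1/20 = -15/16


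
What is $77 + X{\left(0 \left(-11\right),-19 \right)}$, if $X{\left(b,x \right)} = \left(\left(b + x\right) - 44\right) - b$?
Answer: $14$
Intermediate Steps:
$X{\left(b,x \right)} = -44 + x$ ($X{\left(b,x \right)} = \left(-44 + b + x\right) - b = -44 + x$)
$77 + X{\left(0 \left(-11\right),-19 \right)} = 77 - 63 = 14$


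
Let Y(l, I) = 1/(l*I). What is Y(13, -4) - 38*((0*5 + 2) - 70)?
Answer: 134367/52 ≈ 2584.0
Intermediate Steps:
Y(l, I) = 1/(I*l)
Y(13, -4) - 38*((0*5 + 2) - 70) = 1/(-4*13) - 38*((0*5 + 2) - 70) = -¼*1/13 - 38*((0 + 2) - 70) = -1/52 - 38*(2 - 70) = -1/52 - 38*(-68) = -1/52 + 2584 = 134367/52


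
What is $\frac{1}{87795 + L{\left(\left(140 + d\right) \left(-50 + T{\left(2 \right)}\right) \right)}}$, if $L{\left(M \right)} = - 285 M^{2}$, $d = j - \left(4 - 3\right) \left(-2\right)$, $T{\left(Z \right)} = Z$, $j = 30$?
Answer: $- \frac{1}{19425949965} \approx -5.1478 \cdot 10^{-11}$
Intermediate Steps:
$d = 32$ ($d = 30 - \left(4 - 3\right) \left(-2\right) = 30 - 1 \left(-2\right) = 30 - -2 = 30 + 2 = 32$)
$\frac{1}{87795 + L{\left(\left(140 + d\right) \left(-50 + T{\left(2 \right)}\right) \right)}} = \frac{1}{87795 - 285 \left(\left(140 + 32\right) \left(-50 + 2\right)\right)^{2}} = \frac{1}{87795 - 285 \left(172 \left(-48\right)\right)^{2}} = \frac{1}{87795 - 285 \left(-8256\right)^{2}} = \frac{1}{87795 - 19426037760} = \frac{1}{-19425949965} = - \frac{1}{19425949965}$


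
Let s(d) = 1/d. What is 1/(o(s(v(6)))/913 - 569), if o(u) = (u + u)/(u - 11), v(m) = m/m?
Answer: -4565/2597486 ≈ -0.0017575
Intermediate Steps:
v(m) = 1
o(u) = 2*u/(-11 + u) (o(u) = (2*u)/(-11 + u) = 2*u/(-11 + u))
1/(o(s(v(6)))/913 - 569) = 1/((2/(1*(-11 + 1/1)))/913 - 569) = 1/((2*1/(-11 + 1))*(1/913) - 569) = 1/((2*1/(-10))*(1/913) - 569) = 1/((2*1*(-⅒))*(1/913) - 569) = 1/(-⅕*1/913 - 569) = 1/(-1/4565 - 569) = 1/(-2597486/4565) = -4565/2597486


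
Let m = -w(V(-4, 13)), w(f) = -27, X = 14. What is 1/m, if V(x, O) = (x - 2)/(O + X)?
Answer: 1/27 ≈ 0.037037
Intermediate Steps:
V(x, O) = (-2 + x)/(14 + O) (V(x, O) = (x - 2)/(O + 14) = (-2 + x)/(14 + O))
m = 27 (m = -1*(-27) = 27)
1/m = 1/27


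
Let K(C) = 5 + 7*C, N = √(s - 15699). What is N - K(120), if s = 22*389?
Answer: -845 + I*√7141 ≈ -845.0 + 84.504*I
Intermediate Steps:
s = 8558
N = I*√7141 (N = √(8558 - 15699) = √(-7141) = I*√7141 ≈ 84.504*I)
N - K(120) = I*√7141 - (5 + 7*120) = I*√7141 - (5 + 840) = I*√7141 - 1*845 = I*√7141 - 845 = -845 + I*√7141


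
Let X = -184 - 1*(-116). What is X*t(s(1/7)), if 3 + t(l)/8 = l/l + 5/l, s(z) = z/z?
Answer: -1632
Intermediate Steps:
s(z) = 1
t(l) = -16 + 40/l (t(l) = -24 + 8*(l/l + 5/l) = -24 + 8*(1 + 5/l) = -24 + (8 + 40/l) = -16 + 40/l)
X = -68 (X = -184 + 116 = -68)
X*t(s(1/7)) = -68*(-16 + 40/1) = -68*(-16 + 40*1) = -68*(-16 + 40) = -68*24 = -1632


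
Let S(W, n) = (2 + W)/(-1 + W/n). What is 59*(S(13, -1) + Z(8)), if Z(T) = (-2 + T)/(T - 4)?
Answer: 177/7 ≈ 25.286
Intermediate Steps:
S(W, n) = (2 + W)/(-1 + W/n)
Z(T) = (-2 + T)/(-4 + T)
59*(S(13, -1) + Z(8)) = 59*(-(2 + 13)/(13 - 1*(-1)) + (-2 + 8)/(-4 + 8)) = 59*(-1*15/(13 + 1) + 6/4) = 59*(-1*15/14 + (1/4)*6) = 59*(-1*1/14*15 + 3/2) = 59*(-15/14 + 3/2) = 59*(3/7) = 177/7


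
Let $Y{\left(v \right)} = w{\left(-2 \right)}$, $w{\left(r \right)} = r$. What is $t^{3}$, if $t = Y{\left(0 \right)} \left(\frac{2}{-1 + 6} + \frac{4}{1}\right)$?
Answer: $- \frac{85184}{125} \approx -681.47$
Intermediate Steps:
$Y{\left(v \right)} = -2$
$t = - \frac{44}{5}$ ($t = - 2 \left(\frac{2}{-1 + 6} + \frac{4}{1}\right) = - 2 \left(\frac{2}{5} + 4 \cdot 1\right) = - 2 \left(2 \cdot \frac{1}{5} + 4\right) = - 2 \left(\frac{2}{5} + 4\right) = \left(-2\right) \frac{22}{5} = - \frac{44}{5} \approx -8.8$)
$t^{3} = \left(- \frac{44}{5}\right)^{3} = - \frac{85184}{125}$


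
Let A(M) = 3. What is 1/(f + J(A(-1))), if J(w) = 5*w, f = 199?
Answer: 1/214 ≈ 0.0046729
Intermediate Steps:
1/(f + J(A(-1))) = 1/(199 + 5*3) = 1/(199 + 15) = 1/214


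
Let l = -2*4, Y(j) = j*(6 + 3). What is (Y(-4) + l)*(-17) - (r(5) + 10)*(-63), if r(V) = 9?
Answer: 1945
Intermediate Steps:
Y(j) = 9*j (Y(j) = j*9 = 9*j)
l = -8
(Y(-4) + l)*(-17) - (r(5) + 10)*(-63) = (9*(-4) - 8)*(-17) - (9 + 10)*(-63) = (-36 - 8)*(-17) - 19*(-63) = -44*(-17) - 1*(-1197) = 748 + 1197 = 1945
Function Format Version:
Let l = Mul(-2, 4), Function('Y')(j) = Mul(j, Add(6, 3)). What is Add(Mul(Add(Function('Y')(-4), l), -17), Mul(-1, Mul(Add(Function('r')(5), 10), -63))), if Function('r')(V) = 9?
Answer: 1945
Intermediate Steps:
Function('Y')(j) = Mul(9, j) (Function('Y')(j) = Mul(j, 9) = Mul(9, j))
l = -8
Add(Mul(Add(Function('Y')(-4), l), -17), Mul(-1, Mul(Add(Function('r')(5), 10), -63))) = Add(Mul(Add(Mul(9, -4), -8), -17), Mul(-1, Mul(Add(9, 10), -63))) = Add(Mul(Add(-36, -8), -17), Mul(-1, Mul(19, -63))) = Add(Mul(-44, -17), Mul(-1, -1197)) = Add(748, 1197) = 1945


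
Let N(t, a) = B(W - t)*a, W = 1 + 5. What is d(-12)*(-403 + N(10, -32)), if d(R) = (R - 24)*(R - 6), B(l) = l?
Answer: -178200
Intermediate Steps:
W = 6
N(t, a) = a*(6 - t) (N(t, a) = (6 - t)*a = a*(6 - t))
d(R) = (-24 + R)*(-6 + R)
d(-12)*(-403 + N(10, -32)) = (144 + (-12)² - 30*(-12))*(-403 - 32*(6 - 1*10)) = (144 + 144 + 360)*(-403 - 32*(6 - 10)) = 648*(-403 - 32*(-4)) = 648*(-403 + 128) = 648*(-275) = -178200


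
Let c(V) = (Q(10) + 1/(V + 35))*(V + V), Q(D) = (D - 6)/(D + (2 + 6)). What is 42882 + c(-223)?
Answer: 36196331/846 ≈ 42785.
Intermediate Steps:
Q(D) = (-6 + D)/(8 + D) (Q(D) = (-6 + D)/(D + 8) = (-6 + D)/(8 + D))
c(V) = 2*V*(2/9 + 1/(35 + V)) (c(V) = ((-6 + 10)/(8 + 10) + 1/(V + 35))*(V + V) = (4/18 + 1/(35 + V))*(2*V) = ((1/18)*4 + 1/(35 + V))*(2*V) = (2/9 + 1/(35 + V))*(2*V) = 2*V*(2/9 + 1/(35 + V)))
42882 + c(-223) = 42882 + (2/9)*(-223)*(79 + 2*(-223))/(35 - 223) = 42882 + (2/9)*(-223)*(79 - 446)/(-188) = 42882 + (2/9)*(-223)*(-1/188)*(-367) = 42882 - 81841/846 = 36196331/846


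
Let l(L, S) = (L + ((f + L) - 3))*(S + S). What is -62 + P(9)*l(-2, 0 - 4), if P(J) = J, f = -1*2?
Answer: 586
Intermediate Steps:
f = -2
l(L, S) = 2*S*(-5 + 2*L) (l(L, S) = (L + ((-2 + L) - 3))*(S + S) = (L + (-5 + L))*(2*S) = (-5 + 2*L)*(2*S) = 2*S*(-5 + 2*L))
-62 + P(9)*l(-2, 0 - 4) = -62 + 9*(2*(0 - 4)*(-5 + 2*(-2))) = -62 + 9*(2*(-4)*(-5 - 4)) = -62 + 9*(2*(-4)*(-9)) = -62 + 9*72 = -62 + 648 = 586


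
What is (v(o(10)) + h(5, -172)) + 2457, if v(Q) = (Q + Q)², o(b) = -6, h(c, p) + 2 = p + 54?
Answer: 2481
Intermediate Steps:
h(c, p) = 52 + p (h(c, p) = -2 + (p + 54) = -2 + (54 + p) = 52 + p)
v(Q) = 4*Q² (v(Q) = (2*Q)² = 4*Q²)
(v(o(10)) + h(5, -172)) + 2457 = (4*(-6)² + (52 - 172)) + 2457 = (4*36 - 120) + 2457 = (144 - 120) + 2457 = 24 + 2457 = 2481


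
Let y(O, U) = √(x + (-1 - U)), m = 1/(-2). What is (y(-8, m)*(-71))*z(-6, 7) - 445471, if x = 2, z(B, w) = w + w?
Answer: -445471 - 497*√6 ≈ -4.4669e+5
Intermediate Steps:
z(B, w) = 2*w
m = -½ ≈ -0.50000
y(O, U) = √(1 - U) (y(O, U) = √(2 + (-1 - U)) = √(1 - U))
(y(-8, m)*(-71))*z(-6, 7) - 445471 = (√(1 - 1*(-½))*(-71))*(2*7) - 445471 = (√(1 + ½)*(-71))*14 - 445471 = (√(3/2)*(-71))*14 - 445471 = ((√6/2)*(-71))*14 - 445471 = -71*√6/2*14 - 445471 = -497*√6 - 445471 = -445471 - 497*√6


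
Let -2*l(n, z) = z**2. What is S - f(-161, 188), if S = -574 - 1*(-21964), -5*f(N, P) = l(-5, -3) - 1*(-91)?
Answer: 214073/10 ≈ 21407.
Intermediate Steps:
l(n, z) = -z**2/2
f(N, P) = -173/10 (f(N, P) = -(-1/2*(-3)**2 - 1*(-91))/5 = -(-1/2*9 + 91)/5 = -(-9/2 + 91)/5 = -1/5*173/2 = -173/10)
S = 21390 (S = -574 + 21964 = 21390)
S - f(-161, 188) = 21390 - 1*(-173/10) = 21390 + 173/10 = 214073/10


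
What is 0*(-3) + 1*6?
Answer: 6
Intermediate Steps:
0*(-3) + 1*6 = 0 + 6 = 6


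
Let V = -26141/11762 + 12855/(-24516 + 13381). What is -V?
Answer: 88456109/26193974 ≈ 3.3770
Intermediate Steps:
V = -88456109/26193974 (V = -26141*1/11762 + 12855/(-11135) = -26141/11762 + 12855*(-1/11135) = -26141/11762 - 2571/2227 = -88456109/26193974 ≈ -3.3770)
-V = -1*(-88456109/26193974) = 88456109/26193974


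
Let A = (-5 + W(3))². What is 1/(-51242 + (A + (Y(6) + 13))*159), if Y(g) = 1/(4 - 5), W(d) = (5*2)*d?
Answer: 1/50041 ≈ 1.9984e-5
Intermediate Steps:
W(d) = 10*d
Y(g) = -1 (Y(g) = 1/(-1) = -1)
A = 625 (A = (-5 + 10*3)² = (-5 + 30)² = 25² = 625)
1/(-51242 + (A + (Y(6) + 13))*159) = 1/(-51242 + (625 + (-1 + 13))*159) = 1/(-51242 + (625 + 12)*159) = 1/(-51242 + 637*159) = 1/(-51242 + 101283) = 1/50041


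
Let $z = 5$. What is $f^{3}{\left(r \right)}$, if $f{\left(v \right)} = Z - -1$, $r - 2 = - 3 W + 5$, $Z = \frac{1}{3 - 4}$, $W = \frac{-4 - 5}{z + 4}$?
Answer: $0$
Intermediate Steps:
$W = -1$ ($W = \frac{-4 - 5}{5 + 4} = - \frac{9}{9} = \left(-9\right) \frac{1}{9} = -1$)
$Z = -1$ ($Z = \frac{1}{-1} = -1$)
$r = 10$ ($r = 2 + \left(\left(-3\right) \left(-1\right) + 5\right) = 2 + \left(3 + 5\right) = 2 + 8 = 10$)
$f{\left(v \right)} = 0$ ($f{\left(v \right)} = -1 - -1 = -1 + 1 = 0$)
$f^{3}{\left(r \right)} = 0^{3} = 0$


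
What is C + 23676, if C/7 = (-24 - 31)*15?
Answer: 17901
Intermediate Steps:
C = -5775 (C = 7*((-24 - 31)*15) = 7*(-55*15) = 7*(-825) = -5775)
C + 23676 = -5775 + 23676 = 17901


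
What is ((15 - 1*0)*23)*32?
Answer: 11040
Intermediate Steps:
((15 - 1*0)*23)*32 = ((15 + 0)*23)*32 = (15*23)*32 = 345*32 = 11040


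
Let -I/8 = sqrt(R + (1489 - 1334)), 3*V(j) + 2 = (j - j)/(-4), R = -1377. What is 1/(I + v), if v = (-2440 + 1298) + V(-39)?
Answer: -2571/3113764 + 9*I*sqrt(1222)/1556882 ≈ -0.00082569 + 0.00020208*I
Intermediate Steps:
V(j) = -2/3 (V(j) = -2/3 + ((j - j)/(-4))/3 = -2/3 + (0*(-1/4))/3 = -2/3 + (1/3)*0 = -2/3 + 0 = -2/3)
I = -8*I*sqrt(1222) (I = -8*sqrt(-1377 + (1489 - 1334)) = -8*sqrt(-1377 + 155) = -8*I*sqrt(1222) ≈ -279.66*I)
v = -3428/3 (v = (-2440 + 1298) - 2/3 = -1142 - 2/3 = -3428/3 ≈ -1142.7)
1/(I + v) = 1/(-8*I*sqrt(1222) - 3428/3) = 1/(-3428/3 - 8*I*sqrt(1222))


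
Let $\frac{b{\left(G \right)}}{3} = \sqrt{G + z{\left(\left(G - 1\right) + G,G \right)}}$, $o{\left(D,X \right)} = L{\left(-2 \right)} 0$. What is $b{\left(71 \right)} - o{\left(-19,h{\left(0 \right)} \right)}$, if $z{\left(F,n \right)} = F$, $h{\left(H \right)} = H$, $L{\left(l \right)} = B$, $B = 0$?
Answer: $6 \sqrt{53} \approx 43.681$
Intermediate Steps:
$L{\left(l \right)} = 0$
$o{\left(D,X \right)} = 0$ ($o{\left(D,X \right)} = 0 \cdot 0 = 0$)
$b{\left(G \right)} = 3 \sqrt{-1 + 3 G}$ ($b{\left(G \right)} = 3 \sqrt{G + \left(\left(G - 1\right) + G\right)} = 3 \sqrt{G + \left(\left(-1 + G\right) + G\right)} = 3 \sqrt{G + \left(-1 + 2 G\right)} = 3 \sqrt{-1 + 3 G}$)
$b{\left(71 \right)} - o{\left(-19,h{\left(0 \right)} \right)} = 3 \sqrt{-1 + 3 \cdot 71} - 0 = 3 \sqrt{-1 + 213} + 0 = 3 \sqrt{212} + 0 = 3 \cdot 2 \sqrt{53} + 0 = 6 \sqrt{53} + 0 = 6 \sqrt{53}$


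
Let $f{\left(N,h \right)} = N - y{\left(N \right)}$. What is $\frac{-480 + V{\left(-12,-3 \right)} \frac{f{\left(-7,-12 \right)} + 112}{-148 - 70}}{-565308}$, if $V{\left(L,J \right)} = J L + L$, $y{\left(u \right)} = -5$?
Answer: $\frac{1490}{1711627} \approx 0.00087052$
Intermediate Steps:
$V{\left(L,J \right)} = L + J L$
$f{\left(N,h \right)} = 5 + N$ ($f{\left(N,h \right)} = N - -5 = N + 5 = 5 + N$)
$\frac{-480 + V{\left(-12,-3 \right)} \frac{f{\left(-7,-12 \right)} + 112}{-148 - 70}}{-565308} = \frac{-480 + - 12 \left(1 - 3\right) \frac{\left(5 - 7\right) + 112}{-148 - 70}}{-565308} = \left(-480 + \left(-12\right) \left(-2\right) \frac{-2 + 112}{-218}\right) \left(- \frac{1}{565308}\right) = \left(-480 + 24 \cdot 110 \left(- \frac{1}{218}\right)\right) \left(- \frac{1}{565308}\right) = \left(-480 + 24 \left(- \frac{55}{109}\right)\right) \left(- \frac{1}{565308}\right) = \left(-480 - \frac{1320}{109}\right) \left(- \frac{1}{565308}\right) = \left(- \frac{53640}{109}\right) \left(- \frac{1}{565308}\right) = \frac{1490}{1711627}$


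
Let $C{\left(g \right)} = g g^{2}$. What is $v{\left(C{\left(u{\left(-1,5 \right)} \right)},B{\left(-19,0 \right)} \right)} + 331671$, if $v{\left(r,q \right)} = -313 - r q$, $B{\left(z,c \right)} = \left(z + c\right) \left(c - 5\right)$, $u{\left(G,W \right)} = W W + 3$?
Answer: $-1754082$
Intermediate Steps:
$u{\left(G,W \right)} = 3 + W^{2}$ ($u{\left(G,W \right)} = W^{2} + 3 = 3 + W^{2}$)
$C{\left(g \right)} = g^{3}$
$B{\left(z,c \right)} = \left(-5 + c\right) \left(c + z\right)$ ($B{\left(z,c \right)} = \left(c + z\right) \left(-5 + c\right) = \left(-5 + c\right) \left(c + z\right)$)
$v{\left(r,q \right)} = -313 - q r$
$v{\left(C{\left(u{\left(-1,5 \right)} \right)},B{\left(-19,0 \right)} \right)} + 331671 = \left(-313 - \left(0^{2} - 0 - -95 + 0 \left(-19\right)\right) \left(3 + 5^{2}\right)^{3}\right) + 331671 = \left(-313 - \left(0 + 0 + 95 + 0\right) \left(3 + 25\right)^{3}\right) + 331671 = \left(-313 - 95 \cdot 28^{3}\right) + 331671 = \left(-313 - 95 \cdot 21952\right) + 331671 = \left(-313 - 2085440\right) + 331671 = -2085753 + 331671 = -1754082$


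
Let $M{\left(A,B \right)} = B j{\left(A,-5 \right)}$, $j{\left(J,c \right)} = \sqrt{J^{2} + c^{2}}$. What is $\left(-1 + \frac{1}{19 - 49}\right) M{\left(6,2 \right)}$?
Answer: $- \frac{31 \sqrt{61}}{15} \approx -16.141$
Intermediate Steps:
$M{\left(A,B \right)} = B \sqrt{25 + A^{2}}$ ($M{\left(A,B \right)} = B \sqrt{A^{2} + \left(-5\right)^{2}} = B \sqrt{A^{2} + 25} = B \sqrt{25 + A^{2}}$)
$\left(-1 + \frac{1}{19 - 49}\right) M{\left(6,2 \right)} = \left(-1 + \frac{1}{19 - 49}\right) 2 \sqrt{25 + 6^{2}} = \left(-1 + \frac{1}{-30}\right) 2 \sqrt{25 + 36} = \left(-1 - \frac{1}{30}\right) 2 \sqrt{61} = - \frac{31 \cdot 2 \sqrt{61}}{30} = - \frac{31 \sqrt{61}}{15}$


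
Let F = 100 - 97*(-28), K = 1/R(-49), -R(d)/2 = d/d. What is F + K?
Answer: 5631/2 ≈ 2815.5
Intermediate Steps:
R(d) = -2 (R(d) = -2*d/d = -2*1 = -2)
K = -½ (K = 1/(-2) = -½ ≈ -0.50000)
F = 2816 (F = 100 + 2716 = 2816)
F + K = 2816 - ½ = 5631/2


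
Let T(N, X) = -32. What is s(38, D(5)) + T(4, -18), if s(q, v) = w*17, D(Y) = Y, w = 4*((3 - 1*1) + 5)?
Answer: 444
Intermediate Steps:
w = 28 (w = 4*((3 - 1) + 5) = 4*(2 + 5) = 4*7 = 28)
s(q, v) = 476 (s(q, v) = 28*17 = 476)
s(38, D(5)) + T(4, -18) = 476 - 32 = 444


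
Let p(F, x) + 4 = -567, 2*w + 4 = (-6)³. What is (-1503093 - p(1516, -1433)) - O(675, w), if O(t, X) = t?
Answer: -1503197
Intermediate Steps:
w = -110 (w = -2 + (½)*(-6)³ = -2 + (½)*(-216) = -2 - 108 = -110)
p(F, x) = -571 (p(F, x) = -4 - 567 = -571)
(-1503093 - p(1516, -1433)) - O(675, w) = (-1503093 - 1*(-571)) - 1*675 = (-1503093 + 571) - 675 = -1502522 - 675 = -1503197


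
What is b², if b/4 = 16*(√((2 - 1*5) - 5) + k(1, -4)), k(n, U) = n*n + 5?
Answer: 114688 + 98304*I*√2 ≈ 1.1469e+5 + 1.3902e+5*I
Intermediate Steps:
k(n, U) = 5 + n² (k(n, U) = n² + 5 = 5 + n²)
b = 384 + 128*I*√2 (b = 4*(16*(√((2 - 1*5) - 5) + (5 + 1²))) = 4*(16*(√((2 - 5) - 5) + (5 + 1))) = 4*(16*(√(-3 - 5) + 6)) = 4*(16*(√(-8) + 6)) = 4*(16*(2*I*√2 + 6)) = 4*(16*(6 + 2*I*√2)) = 4*(96 + 32*I*√2) = 384 + 128*I*√2 ≈ 384.0 + 181.02*I)
b² = (384 + 128*I*√2)²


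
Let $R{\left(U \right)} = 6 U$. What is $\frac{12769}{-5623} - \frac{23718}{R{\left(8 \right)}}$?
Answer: $- \frac{22329871}{44984} \approx -496.4$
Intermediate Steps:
$\frac{12769}{-5623} - \frac{23718}{R{\left(8 \right)}} = \frac{12769}{-5623} - \frac{23718}{6 \cdot 8} = 12769 \left(- \frac{1}{5623}\right) - \frac{23718}{48} = - \frac{12769}{5623} - \frac{3953}{8} = - \frac{22329871}{44984}$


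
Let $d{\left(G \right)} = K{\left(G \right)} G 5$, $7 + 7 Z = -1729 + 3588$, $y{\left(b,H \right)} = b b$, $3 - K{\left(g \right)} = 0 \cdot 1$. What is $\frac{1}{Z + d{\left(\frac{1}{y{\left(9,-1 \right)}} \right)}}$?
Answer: $\frac{189}{50039} \approx 0.0037771$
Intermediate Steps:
$K{\left(g \right)} = 3$ ($K{\left(g \right)} = 3 - 0 \cdot 1 = 3 - 0 = 3 + 0 = 3$)
$y{\left(b,H \right)} = b^{2}$
$Z = \frac{1852}{7}$ ($Z = -1 + \frac{-1729 + 3588}{7} = -1 + \frac{1}{7} \cdot 1859 = -1 + \frac{1859}{7} = \frac{1852}{7} \approx 264.57$)
$d{\left(G \right)} = 15 G$ ($d{\left(G \right)} = 3 G 5 = 15 G$)
$\frac{1}{Z + d{\left(\frac{1}{y{\left(9,-1 \right)}} \right)}} = \frac{1}{\frac{1852}{7} + \frac{15}{9^{2}}} = \frac{1}{\frac{1852}{7} + \frac{15}{81}} = \frac{1}{\frac{1852}{7} + 15 \cdot \frac{1}{81}} = \frac{1}{\frac{1852}{7} + \frac{5}{27}} = \frac{1}{\frac{50039}{189}} = \frac{189}{50039}$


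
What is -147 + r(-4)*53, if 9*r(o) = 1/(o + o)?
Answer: -10637/72 ≈ -147.74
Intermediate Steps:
r(o) = 1/(18*o) (r(o) = 1/(9*(o + o)) = 1/(9*((2*o))) = (1/(2*o))/9 = 1/(18*o))
-147 + r(-4)*53 = -147 + ((1/18)/(-4))*53 = -147 + ((1/18)*(-1/4))*53 = -147 - 1/72*53 = -147 - 53/72 = -10637/72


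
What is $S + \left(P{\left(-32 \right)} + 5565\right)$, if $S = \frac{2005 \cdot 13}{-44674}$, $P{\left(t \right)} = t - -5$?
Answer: $\frac{247378547}{44674} \approx 5537.4$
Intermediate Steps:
$P{\left(t \right)} = 5 + t$ ($P{\left(t \right)} = t + 5 = 5 + t$)
$S = - \frac{26065}{44674}$ ($S = 26065 \left(- \frac{1}{44674}\right) = - \frac{26065}{44674} \approx -0.58345$)
$S + \left(P{\left(-32 \right)} + 5565\right) = - \frac{26065}{44674} + \left(\left(5 - 32\right) + 5565\right) = - \frac{26065}{44674} + \left(-27 + 5565\right) = - \frac{26065}{44674} + 5538 = \frac{247378547}{44674}$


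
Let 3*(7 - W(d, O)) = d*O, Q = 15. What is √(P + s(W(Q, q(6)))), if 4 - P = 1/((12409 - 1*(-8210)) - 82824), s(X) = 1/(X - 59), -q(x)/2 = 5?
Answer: √54172717170/124410 ≈ 1.8708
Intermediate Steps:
q(x) = -10 (q(x) = -2*5 = -10)
W(d, O) = 7 - O*d/3 (W(d, O) = 7 - d*O/3 = 7 - O*d/3)
s(X) = 1/(-59 + X)
P = 248821/62205 (P = 4 - 1/((12409 - 1*(-8210)) - 82824) = 4 - 1/((12409 + 8210) - 82824) = 4 - 1/(20619 - 82824) = 4 - 1/(-62205) = 4 - 1*(-1/62205) = 4 + 1/62205 = 248821/62205 ≈ 4.0000)
√(P + s(W(Q, q(6)))) = √(248821/62205 + 1/(-59 + (7 - ⅓*(-10)*15))) = √(248821/62205 + 1/(-59 + (7 + 50))) = √(248821/62205 + 1/(-59 + 57)) = √(248821/62205 + 1/(-2)) = √(248821/62205 - ½) = √(435437/124410) = √54172717170/124410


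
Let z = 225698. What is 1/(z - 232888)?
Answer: -1/7190 ≈ -0.00013908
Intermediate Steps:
1/(z - 232888) = 1/(225698 - 232888) = 1/(-7190) = -1/7190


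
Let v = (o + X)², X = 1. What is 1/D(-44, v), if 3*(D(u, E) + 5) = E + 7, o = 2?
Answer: 3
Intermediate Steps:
v = 9 (v = (2 + 1)² = 3² = 9)
D(u, E) = -8/3 + E/3 (D(u, E) = -5 + (E + 7)/3 = -5 + (7 + E)/3 = -5 + (7/3 + E/3) = -8/3 + E/3)
1/D(-44, v) = 1/(-8/3 + (⅓)*9) = 1/(-8/3 + 3) = 1/(⅓) = 3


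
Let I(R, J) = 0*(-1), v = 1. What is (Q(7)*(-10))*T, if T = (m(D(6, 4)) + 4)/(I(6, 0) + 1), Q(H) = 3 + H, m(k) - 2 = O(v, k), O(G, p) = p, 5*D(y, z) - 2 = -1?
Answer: -620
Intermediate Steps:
D(y, z) = 1/5 (D(y, z) = 2/5 + (1/5)*(-1) = 2/5 - 1/5 = 1/5)
m(k) = 2 + k
I(R, J) = 0
T = 31/5 (T = ((2 + 1/5) + 4)/(0 + 1) = (11/5 + 4)/1 = (31/5)*1 = 31/5 ≈ 6.2000)
(Q(7)*(-10))*T = ((3 + 7)*(-10))*(31/5) = (10*(-10))*(31/5) = -100*31/5 = -620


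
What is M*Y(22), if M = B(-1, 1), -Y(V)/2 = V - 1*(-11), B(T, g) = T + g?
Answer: 0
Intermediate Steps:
Y(V) = -22 - 2*V (Y(V) = -2*(V - 1*(-11)) = -2*(V + 11) = -2*(11 + V) = -22 - 2*V)
M = 0 (M = -1 + 1 = 0)
M*Y(22) = 0*(-22 - 2*22) = 0*(-22 - 44) = 0*(-66) = 0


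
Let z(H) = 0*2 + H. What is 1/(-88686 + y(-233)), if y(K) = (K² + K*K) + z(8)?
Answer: 1/19900 ≈ 5.0251e-5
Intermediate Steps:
z(H) = H (z(H) = 0 + H = H)
y(K) = 8 + 2*K² (y(K) = (K² + K*K) + 8 = (K² + K²) + 8 = 2*K² + 8 = 8 + 2*K²)
1/(-88686 + y(-233)) = 1/(-88686 + (8 + 2*(-233)²)) = 1/(-88686 + (8 + 2*54289)) = 1/(-88686 + (8 + 108578)) = 1/(-88686 + 108586) = 1/19900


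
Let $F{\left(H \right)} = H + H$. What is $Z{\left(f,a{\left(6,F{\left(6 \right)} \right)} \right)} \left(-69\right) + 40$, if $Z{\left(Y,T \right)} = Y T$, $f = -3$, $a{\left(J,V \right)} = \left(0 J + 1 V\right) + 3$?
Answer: $3145$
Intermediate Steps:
$F{\left(H \right)} = 2 H$
$a{\left(J,V \right)} = 3 + V$ ($a{\left(J,V \right)} = \left(0 + V\right) + 3 = V + 3 = 3 + V$)
$Z{\left(Y,T \right)} = T Y$
$Z{\left(f,a{\left(6,F{\left(6 \right)} \right)} \right)} \left(-69\right) + 40 = \left(3 + 2 \cdot 6\right) \left(-3\right) \left(-69\right) + 40 = \left(3 + 12\right) \left(-3\right) \left(-69\right) + 40 = 15 \left(-3\right) \left(-69\right) + 40 = \left(-45\right) \left(-69\right) + 40 = 3105 + 40 = 3145$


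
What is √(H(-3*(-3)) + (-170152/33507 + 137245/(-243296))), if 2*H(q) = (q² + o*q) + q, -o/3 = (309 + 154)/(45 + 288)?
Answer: √13007265636646448891202/25135700472 ≈ 4.5373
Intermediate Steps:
o = -463/111 (o = -3*(309 + 154)/(45 + 288) = -1389/333 = -3*463/333 = -463/111 ≈ -4.1712)
H(q) = q²/2 - 176*q/111 (H(q) = ((q² - 463*q/111) + q)/2 = (q² - 352*q/111)/2 = q²/2 - 176*q/111)
√(H(-3*(-3)) + (-170152/33507 + 137245/(-243296))) = √((-3*(-3))*(-352 + 111*(-3*(-3)))/222 + (-170152/33507 + 137245/(-243296))) = √((1/222)*9*(-352 + 111*9) + (-170152*1/33507 + 137245*(-1/243296))) = √((1/222)*9*(-352 + 999) + (-170152/33507 - 137245/243296)) = √((1/222)*9*647 - 45995969207/8152119072) = √(1941/74 - 45995969207/8152119072) = √(6209780698717/301628405664) = √13007265636646448891202/25135700472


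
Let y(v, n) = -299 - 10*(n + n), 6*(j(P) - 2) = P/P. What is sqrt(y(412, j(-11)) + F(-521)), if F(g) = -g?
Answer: 2*sqrt(402)/3 ≈ 13.367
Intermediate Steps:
j(P) = 13/6 (j(P) = 2 + (P/P)/6 = 2 + (1/6)*1 = 2 + 1/6 = 13/6)
y(v, n) = -299 - 20*n (y(v, n) = -299 - 10*2*n = -299 - 20*n)
sqrt(y(412, j(-11)) + F(-521)) = sqrt((-299 - 20*13/6) - 1*(-521)) = sqrt((-299 - 130/3) + 521) = sqrt(-1027/3 + 521) = sqrt(536/3) = 2*sqrt(402)/3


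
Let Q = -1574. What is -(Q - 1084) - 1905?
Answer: 753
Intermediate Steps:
-(Q - 1084) - 1905 = -(-1574 - 1084) - 1905 = -1*(-2658) - 1905 = 2658 - 1905 = 753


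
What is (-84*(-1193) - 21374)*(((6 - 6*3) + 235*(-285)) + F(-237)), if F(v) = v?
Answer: -5299805712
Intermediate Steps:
(-84*(-1193) - 21374)*(((6 - 6*3) + 235*(-285)) + F(-237)) = (-84*(-1193) - 21374)*(((6 - 6*3) + 235*(-285)) - 237) = (100212 - 21374)*(((6 - 18) - 66975) - 237) = 78838*((-12 - 66975) - 237) = 78838*(-66987 - 237) = 78838*(-67224) = -5299805712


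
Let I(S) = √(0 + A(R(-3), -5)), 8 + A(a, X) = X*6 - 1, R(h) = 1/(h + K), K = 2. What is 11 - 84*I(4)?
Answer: 11 - 84*I*√39 ≈ 11.0 - 524.58*I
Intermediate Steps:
R(h) = 1/(2 + h) (R(h) = 1/(h + 2) = 1/(2 + h))
A(a, X) = -9 + 6*X (A(a, X) = -8 + (X*6 - 1) = -8 + (6*X - 1) = -8 + (-1 + 6*X) = -9 + 6*X)
I(S) = I*√39 (I(S) = √(0 + (-9 + 6*(-5))) = √(0 + (-9 - 30)) = √(0 - 39) = √(-39) = I*√39)
11 - 84*I(4) = 11 - 84*I*√39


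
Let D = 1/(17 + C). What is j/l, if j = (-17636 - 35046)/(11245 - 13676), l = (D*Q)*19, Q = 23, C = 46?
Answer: 3318966/1062347 ≈ 3.1242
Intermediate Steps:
D = 1/63 (D = 1/(17 + 46) = 1/63 ≈ 0.015873)
l = 437/63 (l = ((1/63)*23)*19 = (23/63)*19 = 437/63 ≈ 6.9365)
j = 52682/2431 (j = -52682/(-2431) = -52682*(-1/2431) = 52682/2431 ≈ 21.671)
j/l = 52682/(2431*(437/63)) = (52682/2431)*(63/437) = 3318966/1062347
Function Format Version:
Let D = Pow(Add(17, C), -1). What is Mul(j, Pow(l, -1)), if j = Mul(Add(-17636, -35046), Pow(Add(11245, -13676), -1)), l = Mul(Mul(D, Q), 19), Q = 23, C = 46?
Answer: Rational(3318966, 1062347) ≈ 3.1242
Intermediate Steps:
D = Rational(1, 63) (D = Pow(Add(17, 46), -1) = Pow(63, -1) = Rational(1, 63) ≈ 0.015873)
l = Rational(437, 63) (l = Mul(Mul(Rational(1, 63), 23), 19) = Mul(Rational(23, 63), 19) = Rational(437, 63) ≈ 6.9365)
j = Rational(52682, 2431) (j = Mul(-52682, Pow(-2431, -1)) = Mul(-52682, Rational(-1, 2431)) = Rational(52682, 2431) ≈ 21.671)
Mul(j, Pow(l, -1)) = Mul(Rational(52682, 2431), Pow(Rational(437, 63), -1)) = Mul(Rational(52682, 2431), Rational(63, 437)) = Rational(3318966, 1062347)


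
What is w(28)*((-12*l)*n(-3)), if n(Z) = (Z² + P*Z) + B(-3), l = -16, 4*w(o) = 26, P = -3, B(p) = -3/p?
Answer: 23712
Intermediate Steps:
w(o) = 13/2 (w(o) = (¼)*26 = 13/2)
n(Z) = 1 + Z² - 3*Z (n(Z) = (Z² - 3*Z) - 3/(-3) = (Z² - 3*Z) - 3*(-⅓) = (Z² - 3*Z) + 1 = 1 + Z² - 3*Z)
w(28)*((-12*l)*n(-3)) = 13*((-12*(-16))*(1 + (-3)² - 3*(-3)))/2 = 13*(192*(1 + 9 + 9))/2 = 13*(192*19)/2 = (13/2)*3648 = 23712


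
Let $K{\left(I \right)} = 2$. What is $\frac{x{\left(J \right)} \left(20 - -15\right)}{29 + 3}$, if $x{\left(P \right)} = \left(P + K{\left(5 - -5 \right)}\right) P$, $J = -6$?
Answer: $\frac{105}{4} \approx 26.25$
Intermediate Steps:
$x{\left(P \right)} = P \left(2 + P\right)$ ($x{\left(P \right)} = \left(P + 2\right) P = \left(2 + P\right) P = P \left(2 + P\right)$)
$\frac{x{\left(J \right)} \left(20 - -15\right)}{29 + 3} = \frac{- 6 \left(2 - 6\right) \left(20 - -15\right)}{29 + 3} = \frac{\left(-6\right) \left(-4\right) \left(20 + 15\right)}{32} = 24 \cdot 35 \cdot \frac{1}{32} = 840 \cdot \frac{1}{32} = \frac{105}{4}$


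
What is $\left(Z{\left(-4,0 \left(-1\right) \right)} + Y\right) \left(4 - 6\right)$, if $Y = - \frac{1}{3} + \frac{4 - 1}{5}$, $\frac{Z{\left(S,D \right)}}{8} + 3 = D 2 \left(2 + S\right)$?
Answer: $\frac{712}{15} \approx 47.467$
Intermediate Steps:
$Z{\left(S,D \right)} = -24 + 8 D \left(4 + 2 S\right)$ ($Z{\left(S,D \right)} = -24 + 8 D 2 \left(2 + S\right) = -24 + 8 D \left(4 + 2 S\right)$)
$Y = \frac{4}{15}$ ($Y = \left(-1\right) \frac{1}{3} + 3 \cdot \frac{1}{5} = - \frac{1}{3} + \frac{3}{5} = \frac{4}{15} \approx 0.26667$)
$\left(Z{\left(-4,0 \left(-1\right) \right)} + Y\right) \left(4 - 6\right) = \left(\left(-24 + 32 \cdot 0 \left(-1\right) + 16 \cdot 0 \left(-1\right) \left(-4\right)\right) + \frac{4}{15}\right) \left(4 - 6\right) = \left(\left(-24 + 32 \cdot 0 + 16 \cdot 0 \left(-4\right)\right) + \frac{4}{15}\right) \left(4 - 6\right) = \left(\left(-24 + 0 + 0\right) + \frac{4}{15}\right) \left(-2\right) = \left(-24 + \frac{4}{15}\right) \left(-2\right) = \left(- \frac{356}{15}\right) \left(-2\right) = \frac{712}{15}$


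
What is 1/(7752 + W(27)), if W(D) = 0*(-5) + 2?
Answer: 1/7754 ≈ 0.00012897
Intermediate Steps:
W(D) = 2 (W(D) = 0 + 2 = 2)
1/(7752 + W(27)) = 1/(7752 + 2) = 1/7754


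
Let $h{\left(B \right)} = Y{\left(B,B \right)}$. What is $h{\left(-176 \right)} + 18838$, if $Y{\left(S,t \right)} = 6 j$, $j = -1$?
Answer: $18832$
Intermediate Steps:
$Y{\left(S,t \right)} = -6$ ($Y{\left(S,t \right)} = 6 \left(-1\right) = -6$)
$h{\left(B \right)} = -6$
$h{\left(-176 \right)} + 18838 = -6 + 18838 = 18832$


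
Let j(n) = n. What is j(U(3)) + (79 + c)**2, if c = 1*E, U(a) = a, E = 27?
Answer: 11239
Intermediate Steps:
c = 27 (c = 1*27 = 27)
j(U(3)) + (79 + c)**2 = 3 + (79 + 27)**2 = 3 + 106**2 = 3 + 11236 = 11239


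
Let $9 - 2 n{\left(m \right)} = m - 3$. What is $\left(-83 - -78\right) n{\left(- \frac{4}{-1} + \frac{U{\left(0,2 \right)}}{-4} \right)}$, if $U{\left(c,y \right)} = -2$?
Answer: $- \frac{75}{4} \approx -18.75$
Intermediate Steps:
$n{\left(m \right)} = 6 - \frac{m}{2}$ ($n{\left(m \right)} = \frac{9}{2} - \frac{m - 3}{2} = \frac{9}{2} - \frac{-3 + m}{2} = \frac{9}{2} - \left(- \frac{3}{2} + \frac{m}{2}\right) = 6 - \frac{m}{2}$)
$\left(-83 - -78\right) n{\left(- \frac{4}{-1} + \frac{U{\left(0,2 \right)}}{-4} \right)} = \left(-83 - -78\right) \left(6 - \frac{- \frac{4}{-1} - \frac{2}{-4}}{2}\right) = \left(-83 + 78\right) \left(6 - \frac{\left(-4\right) \left(-1\right) - - \frac{1}{2}}{2}\right) = - 5 \left(6 - \frac{4 + \frac{1}{2}}{2}\right) = - 5 \left(6 - \frac{9}{4}\right) = \left(-5\right) \frac{15}{4} = - \frac{75}{4}$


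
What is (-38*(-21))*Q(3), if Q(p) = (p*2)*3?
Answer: 14364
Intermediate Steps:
Q(p) = 6*p (Q(p) = (2*p)*3 = 6*p)
(-38*(-21))*Q(3) = (-38*(-21))*(6*3) = 798*18 = 14364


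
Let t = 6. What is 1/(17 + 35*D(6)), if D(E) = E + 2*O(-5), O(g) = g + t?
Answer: 1/297 ≈ 0.0033670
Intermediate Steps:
O(g) = 6 + g (O(g) = g + 6 = 6 + g)
D(E) = 2 + E (D(E) = E + 2*(6 - 5) = E + 2*1 = E + 2 = 2 + E)
1/(17 + 35*D(6)) = 1/(17 + 35*(2 + 6)) = 1/(17 + 35*8) = 1/(17 + 280) = 1/297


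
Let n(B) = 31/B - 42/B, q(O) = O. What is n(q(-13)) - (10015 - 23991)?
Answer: 181699/13 ≈ 13977.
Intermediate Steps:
n(B) = -11/B
n(q(-13)) - (10015 - 23991) = -11/(-13) - (10015 - 23991) = -11*(-1/13) - 1*(-13976) = 11/13 + 13976 = 181699/13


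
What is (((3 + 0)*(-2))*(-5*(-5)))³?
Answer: -3375000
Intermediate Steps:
(((3 + 0)*(-2))*(-5*(-5)))³ = ((3*(-2))*25)³ = (-6*25)³ = (-150)³ = -3375000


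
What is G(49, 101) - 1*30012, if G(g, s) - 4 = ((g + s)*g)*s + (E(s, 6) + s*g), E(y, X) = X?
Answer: 717297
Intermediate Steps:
G(g, s) = 10 + g*s + g*s*(g + s) (G(g, s) = 4 + (((g + s)*g)*s + (6 + s*g)) = 4 + ((g*(g + s))*s + (6 + g*s)) = 4 + (g*s*(g + s) + (6 + g*s)) = 4 + (6 + g*s + g*s*(g + s)) = 10 + g*s + g*s*(g + s))
G(49, 101) - 1*30012 = (10 + 49*101 + 49*101² + 101*49²) - 1*30012 = (10 + 4949 + 49*10201 + 101*2401) - 30012 = (10 + 4949 + 499849 + 242501) - 30012 = 747309 - 30012 = 717297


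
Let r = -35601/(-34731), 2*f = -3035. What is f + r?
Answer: -35112461/23154 ≈ -1516.5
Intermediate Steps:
f = -3035/2 (f = (½)*(-3035) = -3035/2 ≈ -1517.5)
r = 11867/11577 (r = -35601*(-1/34731) = 11867/11577 ≈ 1.0250)
f + r = -3035/2 + 11867/11577 = -35112461/23154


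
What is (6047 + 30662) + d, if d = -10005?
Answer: 26704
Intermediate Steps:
(6047 + 30662) + d = (6047 + 30662) - 10005 = 36709 - 10005 = 26704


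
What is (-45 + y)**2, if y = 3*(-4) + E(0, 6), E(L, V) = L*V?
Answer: 3249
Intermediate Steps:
y = -12 (y = 3*(-4) + 0*6 = -12 + 0 = -12)
(-45 + y)**2 = (-45 - 12)**2 = (-57)**2 = 3249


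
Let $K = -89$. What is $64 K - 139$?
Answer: $-5835$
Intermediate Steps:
$64 K - 139 = 64 \left(-89\right) - 139 = -5696 - 139 = -5835$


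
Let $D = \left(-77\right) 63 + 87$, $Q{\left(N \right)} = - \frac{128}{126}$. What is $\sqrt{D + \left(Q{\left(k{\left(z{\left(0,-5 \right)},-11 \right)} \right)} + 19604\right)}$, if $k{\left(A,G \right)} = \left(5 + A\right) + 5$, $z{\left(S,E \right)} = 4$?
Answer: $\frac{2 \sqrt{1635998}}{21} \approx 121.82$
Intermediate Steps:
$k{\left(A,G \right)} = 10 + A$
$Q{\left(N \right)} = - \frac{64}{63}$ ($Q{\left(N \right)} = \left(-128\right) \frac{1}{126} = - \frac{64}{63}$)
$D = -4764$ ($D = -4851 + 87 = -4764$)
$\sqrt{D + \left(Q{\left(k{\left(z{\left(0,-5 \right)},-11 \right)} \right)} + 19604\right)} = \sqrt{-4764 + \left(- \frac{64}{63} + 19604\right)} = \sqrt{-4764 + \frac{1234988}{63}} = \sqrt{\frac{934856}{63}} = \frac{2 \sqrt{1635998}}{21}$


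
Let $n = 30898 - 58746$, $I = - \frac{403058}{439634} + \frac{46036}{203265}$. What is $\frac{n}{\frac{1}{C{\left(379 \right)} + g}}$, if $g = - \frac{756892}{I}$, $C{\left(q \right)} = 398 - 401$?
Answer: $- \frac{941782503292418678568}{30844296773} \approx -3.0533 \cdot 10^{10}$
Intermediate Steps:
$I = - \frac{30844296773}{44681102505}$ ($I = \left(-403058\right) \frac{1}{439634} + 46036 \cdot \frac{1}{203265} = - \frac{201529}{219817} + \frac{46036}{203265} = - \frac{30844296773}{44681102505} \approx -0.69032$)
$C{\left(q \right)} = -3$ ($C{\left(q \right)} = 398 - 401 = -3$)
$n = -27848$
$g = \frac{33818769037214460}{30844296773}$ ($g = - \frac{756892}{- \frac{30844296773}{44681102505}} = \left(-756892\right) \left(- \frac{44681102505}{30844296773}\right) = \frac{33818769037214460}{30844296773} \approx 1.0964 \cdot 10^{6}$)
$\frac{n}{\frac{1}{C{\left(379 \right)} + g}} = - \frac{27848}{\frac{1}{-3 + \frac{33818769037214460}{30844296773}}} = - \frac{27848}{\frac{1}{\frac{33818676504324141}{30844296773}}} = - \frac{27848}{\frac{30844296773}{33818676504324141}} = \left(-27848\right) \frac{33818676504324141}{30844296773} = - \frac{941782503292418678568}{30844296773}$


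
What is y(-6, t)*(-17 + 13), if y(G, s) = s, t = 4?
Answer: -16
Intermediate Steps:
y(-6, t)*(-17 + 13) = 4*(-17 + 13) = 4*(-4) = -16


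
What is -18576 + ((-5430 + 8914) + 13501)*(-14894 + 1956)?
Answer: -219770506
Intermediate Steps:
-18576 + ((-5430 + 8914) + 13501)*(-14894 + 1956) = -18576 + (3484 + 13501)*(-12938) = -18576 + 16985*(-12938) = -18576 - 219751930 = -219770506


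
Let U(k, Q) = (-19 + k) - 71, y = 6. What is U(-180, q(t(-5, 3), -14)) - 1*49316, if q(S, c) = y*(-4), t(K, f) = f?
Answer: -49586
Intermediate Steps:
q(S, c) = -24 (q(S, c) = 6*(-4) = -24)
U(k, Q) = -90 + k
U(-180, q(t(-5, 3), -14)) - 1*49316 = (-90 - 180) - 1*49316 = -270 - 49316 = -49586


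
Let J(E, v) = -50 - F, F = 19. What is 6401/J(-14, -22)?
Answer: -6401/69 ≈ -92.768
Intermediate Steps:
J(E, v) = -69 (J(E, v) = -50 - 1*19 = -50 - 19 = -69)
6401/J(-14, -22) = 6401/(-69) = 6401*(-1/69) = -6401/69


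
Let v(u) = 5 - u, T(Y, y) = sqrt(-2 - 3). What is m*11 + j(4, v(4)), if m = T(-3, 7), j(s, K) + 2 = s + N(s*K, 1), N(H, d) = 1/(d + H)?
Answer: 11/5 + 11*I*sqrt(5) ≈ 2.2 + 24.597*I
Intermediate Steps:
N(H, d) = 1/(H + d)
T(Y, y) = I*sqrt(5) (T(Y, y) = sqrt(-5) = I*sqrt(5))
j(s, K) = -2 + s + 1/(1 + K*s) (j(s, K) = -2 + (s + 1/(s*K + 1)) = -2 + (s + 1/(K*s + 1)) = -2 + (s + 1/(1 + K*s)) = -2 + s + 1/(1 + K*s))
m = I*sqrt(5) ≈ 2.2361*I
m*11 + j(4, v(4)) = (I*sqrt(5))*11 + (1 + (1 + (5 - 1*4)*4)*(-2 + 4))/(1 + (5 - 1*4)*4) = 11*I*sqrt(5) + (1 + (1 + (5 - 4)*4)*2)/(1 + (5 - 4)*4) = 11*I*sqrt(5) + (1 + (1 + 1*4)*2)/(1 + 1*4) = 11*I*sqrt(5) + (1 + (1 + 4)*2)/(1 + 4) = 11*I*sqrt(5) + (1 + 5*2)/5 = 11*I*sqrt(5) + (1 + 10)/5 = 11*I*sqrt(5) + (1/5)*11 = 11*I*sqrt(5) + 11/5 = 11/5 + 11*I*sqrt(5)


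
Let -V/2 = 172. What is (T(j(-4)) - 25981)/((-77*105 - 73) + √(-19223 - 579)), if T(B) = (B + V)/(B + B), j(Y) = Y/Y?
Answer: 71117365/22190922 + 17435*I*√19802/44381844 ≈ 3.2048 + 0.05528*I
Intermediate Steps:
V = -344 (V = -2*172 = -344)
j(Y) = 1
T(B) = (-344 + B)/(2*B) (T(B) = (B - 344)/(B + B) = (-344 + B)/((2*B)) = (-344 + B)*(1/(2*B)) = (-344 + B)/(2*B))
(T(j(-4)) - 25981)/((-77*105 - 73) + √(-19223 - 579)) = ((½)*(-344 + 1)/1 - 25981)/((-77*105 - 73) + √(-19223 - 579)) = ((½)*1*(-343) - 25981)/((-8085 - 73) + √(-19802)) = (-343/2 - 25981)/(-8158 + I*√19802) = -52305/(2*(-8158 + I*√19802))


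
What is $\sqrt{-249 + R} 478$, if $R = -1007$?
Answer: $956 i \sqrt{314} \approx 16940.0 i$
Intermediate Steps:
$\sqrt{-249 + R} 478 = \sqrt{-249 - 1007} \cdot 478 = \sqrt{-1256} \cdot 478 = 2 i \sqrt{314} \cdot 478 = 956 i \sqrt{314}$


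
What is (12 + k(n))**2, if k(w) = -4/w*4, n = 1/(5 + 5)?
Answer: 21904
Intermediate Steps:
n = 1/10 ≈ 0.10000
k(w) = -16/w
(12 + k(n))**2 = (12 - 16/1/10)**2 = (12 - 16*10)**2 = (12 - 160)**2 = (-148)**2 = 21904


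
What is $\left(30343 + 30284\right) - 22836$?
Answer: $37791$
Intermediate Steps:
$\left(30343 + 30284\right) - 22836 = 60627 - 22836 = 37791$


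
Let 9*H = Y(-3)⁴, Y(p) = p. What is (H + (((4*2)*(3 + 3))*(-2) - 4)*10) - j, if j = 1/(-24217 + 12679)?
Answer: -11434157/11538 ≈ -991.00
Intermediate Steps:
H = 9 (H = (⅑)*(-3)⁴ = (⅑)*81 = 9)
j = -1/11538 (j = 1/(-11538) = -1/11538 ≈ -8.6670e-5)
(H + (((4*2)*(3 + 3))*(-2) - 4)*10) - j = (9 + (((4*2)*(3 + 3))*(-2) - 4)*10) - 1*(-1/11538) = (9 + ((8*6)*(-2) - 4)*10) + 1/11538 = (9 + (48*(-2) - 4)*10) + 1/11538 = (9 + (-96 - 4)*10) + 1/11538 = (9 - 100*10) + 1/11538 = (9 - 1000) + 1/11538 = -991 + 1/11538 = -11434157/11538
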